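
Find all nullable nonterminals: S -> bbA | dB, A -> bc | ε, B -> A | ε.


A nonterminal is nullable iff some alternative derives ε (directly, or every symbol in it is nullable)
Nullable: {A, B}


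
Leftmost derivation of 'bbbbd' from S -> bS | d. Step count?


Derivation: S => bS => bbS => bbbS => bbbbS => bbbbd
Steps: 5


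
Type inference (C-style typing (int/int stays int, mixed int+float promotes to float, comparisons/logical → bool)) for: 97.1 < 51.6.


Operand types: float < float
Rule: comparison yields bool
Result type: bool


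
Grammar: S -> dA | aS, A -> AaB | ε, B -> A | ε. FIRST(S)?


Per alternative of S: FIRST(dA) = {d}; FIRST(aS) = {a}
FIRST(S) = {a, d}


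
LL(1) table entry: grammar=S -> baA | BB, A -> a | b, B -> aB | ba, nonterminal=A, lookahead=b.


For [A, b]: 'b' ∈ FIRST(b)
Entry: A -> b


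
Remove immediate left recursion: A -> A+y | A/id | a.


Left-recursive alternatives: A+y, A/id; non-recursive: a
Introduce A': A -> aA', A' -> +yA' | /idA' | ε


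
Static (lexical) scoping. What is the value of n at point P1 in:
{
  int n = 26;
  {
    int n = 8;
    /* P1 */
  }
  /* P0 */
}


n declared in the same block as P1
n = 8


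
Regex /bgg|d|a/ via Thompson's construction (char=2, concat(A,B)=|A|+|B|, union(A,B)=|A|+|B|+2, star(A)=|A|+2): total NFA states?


Syntax tree has 5 char leaf(s), 2 union(s), 0 star(s)
chars contribute 5×2 = 10; each union adds +2; each star adds +2
Total: 10 + 4 + 0 = 14 states


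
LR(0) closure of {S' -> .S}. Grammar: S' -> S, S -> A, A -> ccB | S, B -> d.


Start: S' -> .S
For each item with dot before a nonterminal B, add B -> .γ for every B-production
Closure: [S' -> .S, S -> .A, A -> .ccB, A -> .S]


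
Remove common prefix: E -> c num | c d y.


Common prefix: 'c'
Factored: E -> c E', E' -> num | d y


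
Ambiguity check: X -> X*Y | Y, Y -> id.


precedence layered via separate nonterminal Y: deterministic
Unambiguous


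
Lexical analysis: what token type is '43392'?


Pattern: digits only
Type: INTEGER_LITERAL


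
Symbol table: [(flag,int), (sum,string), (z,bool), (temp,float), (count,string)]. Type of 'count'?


Lookup 'count' → type string


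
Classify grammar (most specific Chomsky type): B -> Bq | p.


Left-linear: every RHS is a terminal or one nonterminal followed by a terminal
Classification: Type 3 (Regular)


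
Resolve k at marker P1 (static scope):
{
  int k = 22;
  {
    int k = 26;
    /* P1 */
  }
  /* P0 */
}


k declared in the same block as P1
k = 26


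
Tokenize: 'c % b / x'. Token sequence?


Scan left to right, longest-match per lexeme
Tokens: ID(c), OP(%), ID(b), OP(/), ID(x)


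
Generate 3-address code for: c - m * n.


Break into single-operator statements:
t1 = m * n
t2 = c - t1


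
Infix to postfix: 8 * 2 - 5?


Left to right (same or higher precedence on left)
Postfix: 8 2 * 5 -


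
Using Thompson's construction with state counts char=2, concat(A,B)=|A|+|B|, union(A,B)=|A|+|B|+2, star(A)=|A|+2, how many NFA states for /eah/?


Syntax tree has 3 char leaf(s), 0 union(s), 0 star(s)
chars contribute 3×2 = 6; each union adds +2; each star adds +2
Total: 6 + 0 + 0 = 6 states


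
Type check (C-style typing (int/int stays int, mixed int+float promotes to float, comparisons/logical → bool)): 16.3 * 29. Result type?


Operand types: float * int
Rule: mixed int/float promotes to float; int/int stays int
Result type: float


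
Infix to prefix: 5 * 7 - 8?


left-to-right (same/higher precedence on left): tree is (- (* 5 7) 8)
Prefix: - * 5 7 8


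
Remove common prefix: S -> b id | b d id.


Common prefix: 'b'
Factored: S -> b S', S' -> id | d id


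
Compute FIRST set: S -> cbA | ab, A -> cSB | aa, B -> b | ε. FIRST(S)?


Per alternative of S: FIRST(cbA) = {c}; FIRST(ab) = {a}
FIRST(S) = {a, c}


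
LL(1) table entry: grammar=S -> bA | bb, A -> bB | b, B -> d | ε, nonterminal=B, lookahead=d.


For [B, d]: 'd' ∈ FIRST(d)
Entry: B -> d


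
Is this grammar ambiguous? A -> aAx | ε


balanced a^n…x^n: each string has a unique parse
Unambiguous


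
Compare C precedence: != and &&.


'!=' is equality (level 6); '&&' is logical AND (level 2)
Higher level binds tighter
'!=' has higher precedence than '&&'


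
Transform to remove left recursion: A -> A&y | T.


Left-recursive alternatives: A&y; non-recursive: T
Introduce A': A -> TA', A' -> &yA' | ε


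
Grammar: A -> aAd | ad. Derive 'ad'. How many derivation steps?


Derivation: A => ad
Steps: 1


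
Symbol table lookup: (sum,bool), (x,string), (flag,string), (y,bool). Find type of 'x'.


Lookup 'x' → type string


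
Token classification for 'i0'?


Pattern: letter/underscore followed by alphanumerics, not a keyword
Type: IDENTIFIER


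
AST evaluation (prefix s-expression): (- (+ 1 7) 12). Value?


Evaluate inner: (+ 1 7) = 8
Evaluate root: (- 8 12) = -4
Result: -4


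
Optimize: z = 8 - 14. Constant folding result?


8 - 14 = -6 at compile time
Optimized: z = -6


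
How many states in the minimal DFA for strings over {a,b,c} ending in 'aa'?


Track the longest suffix of input matching a prefix of 'aa': 3 classes (prefixes of length 0..2)
Minimal DFA: 3 states


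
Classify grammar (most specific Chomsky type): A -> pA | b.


Right-linear: every RHS is a terminal or a terminal followed by one nonterminal
Classification: Type 3 (Regular)


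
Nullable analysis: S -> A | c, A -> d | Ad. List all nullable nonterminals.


A nonterminal is nullable iff some alternative derives ε (directly, or every symbol in it is nullable)
Nullable: {}


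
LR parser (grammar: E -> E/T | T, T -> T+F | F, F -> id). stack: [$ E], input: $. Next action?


start symbol E on stack, input exhausted
Action: accept


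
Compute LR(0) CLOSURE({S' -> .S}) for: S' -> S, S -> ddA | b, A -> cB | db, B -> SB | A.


Start: S' -> .S
For each item with dot before a nonterminal B, add B -> .γ for every B-production
Closure: [S' -> .S, S -> .ddA, S -> .b]


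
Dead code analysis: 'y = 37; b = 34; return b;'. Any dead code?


y is assigned but never read
Dead: 'y = 37'


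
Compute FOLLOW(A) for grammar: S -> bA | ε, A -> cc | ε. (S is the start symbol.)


$ ∈ FOLLOW(S). For each A -> αBβ: add FIRST(β)\{ε} to FOLLOW(B); if β nullable, add FOLLOW(A).
FOLLOW(A) = {$}


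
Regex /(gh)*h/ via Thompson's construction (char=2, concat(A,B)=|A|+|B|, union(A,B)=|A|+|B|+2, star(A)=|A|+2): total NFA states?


Syntax tree has 3 char leaf(s), 0 union(s), 1 star(s)
chars contribute 3×2 = 6; each union adds +2; each star adds +2
Total: 6 + 0 + 2 = 8 states


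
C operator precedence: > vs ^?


'>' is relational (level 7); '^' is bitwise XOR (level 4)
Higher level binds tighter
'>' has higher precedence than '^'


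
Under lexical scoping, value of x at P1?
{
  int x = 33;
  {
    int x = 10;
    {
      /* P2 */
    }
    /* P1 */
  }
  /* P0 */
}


x declared in the same block as P1
x = 10


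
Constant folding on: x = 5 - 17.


5 - 17 = -12 at compile time
Optimized: x = -12


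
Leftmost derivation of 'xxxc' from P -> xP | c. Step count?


Derivation: P => xP => xxP => xxxP => xxxc
Steps: 4


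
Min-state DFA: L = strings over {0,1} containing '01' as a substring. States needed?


KMP-style automaton: 2 progress states + 1 absorbing accept = 3
Minimal DFA: 3 states


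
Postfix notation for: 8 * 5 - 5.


Left to right (same or higher precedence on left)
Postfix: 8 5 * 5 -


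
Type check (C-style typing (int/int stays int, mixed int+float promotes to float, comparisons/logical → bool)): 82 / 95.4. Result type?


Operand types: int / float
Rule: mixed int/float promotes to float; int/int stays int
Result type: float


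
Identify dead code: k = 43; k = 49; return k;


first assignment to k is overwritten before any read
Dead: 'k = 43'


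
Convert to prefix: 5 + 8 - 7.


left-to-right (same/higher precedence on left): tree is (- (+ 5 8) 7)
Prefix: - + 5 8 7


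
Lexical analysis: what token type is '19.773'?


Pattern: digits with a decimal point
Type: FLOAT_LITERAL


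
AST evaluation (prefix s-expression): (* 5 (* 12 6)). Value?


Evaluate inner: (* 12 6) = 72
Evaluate root: (* 5 72) = 360
Result: 360


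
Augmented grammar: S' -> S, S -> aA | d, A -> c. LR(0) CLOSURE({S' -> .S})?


Start: S' -> .S
For each item with dot before a nonterminal B, add B -> .γ for every B-production
Closure: [S' -> .S, S -> .aA, S -> .d]


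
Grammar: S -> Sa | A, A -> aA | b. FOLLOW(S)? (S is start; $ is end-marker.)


$ ∈ FOLLOW(S). For each A -> αBβ: add FIRST(β)\{ε} to FOLLOW(B); if β nullable, add FOLLOW(A).
FOLLOW(S) = {$, a}


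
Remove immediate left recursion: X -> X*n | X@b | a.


Left-recursive alternatives: X*n, X@b; non-recursive: a
Introduce X': X -> aX', X' -> *nX' | @bX' | ε


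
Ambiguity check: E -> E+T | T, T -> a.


precedence layered via separate nonterminal T: deterministic
Unambiguous


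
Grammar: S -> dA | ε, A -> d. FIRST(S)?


Per alternative of S: FIRST(dA) = {d}; FIRST(ε) = {ε}
FIRST(S) = {d, ε}


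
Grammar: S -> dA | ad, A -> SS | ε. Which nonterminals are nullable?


A nonterminal is nullable iff some alternative derives ε (directly, or every symbol in it is nullable)
Nullable: {A}


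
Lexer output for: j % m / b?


Scan left to right, longest-match per lexeme
Tokens: ID(j), OP(%), ID(m), OP(/), ID(b)


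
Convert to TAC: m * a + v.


Break into single-operator statements:
t1 = m * a
t2 = t1 + v


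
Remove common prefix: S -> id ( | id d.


Common prefix: 'id'
Factored: S -> id S', S' -> ( | d


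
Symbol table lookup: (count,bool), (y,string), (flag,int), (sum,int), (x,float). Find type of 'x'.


Lookup 'x' → type float


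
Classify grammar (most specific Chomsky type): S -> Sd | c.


Left-linear: every RHS is a terminal or one nonterminal followed by a terminal
Classification: Type 3 (Regular)


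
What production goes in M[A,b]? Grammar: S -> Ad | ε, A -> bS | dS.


For [A, b]: 'b' ∈ FIRST(bS)
Entry: A -> bS


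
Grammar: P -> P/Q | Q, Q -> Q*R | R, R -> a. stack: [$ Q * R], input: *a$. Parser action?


handle 'Q*R' on top
Action: reduce (Q -> Q*R)


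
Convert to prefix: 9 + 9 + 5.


left-to-right (same/higher precedence on left): tree is (+ (+ 9 9) 5)
Prefix: + + 9 9 5


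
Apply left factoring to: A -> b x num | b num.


Common prefix: 'b'
Factored: A -> b A', A' -> x num | num


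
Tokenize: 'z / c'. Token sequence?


Scan left to right, longest-match per lexeme
Tokens: ID(z), OP(/), ID(c)


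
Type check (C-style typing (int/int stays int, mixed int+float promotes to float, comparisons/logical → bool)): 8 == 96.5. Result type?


Operand types: int == float
Rule: comparison yields bool
Result type: bool


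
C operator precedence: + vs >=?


'+' is additive (level 9); '>=' is relational (level 7)
Higher level binds tighter
'+' has higher precedence than '>='


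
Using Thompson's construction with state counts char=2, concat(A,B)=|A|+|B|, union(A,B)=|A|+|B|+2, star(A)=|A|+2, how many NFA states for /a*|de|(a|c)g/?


Syntax tree has 6 char leaf(s), 3 union(s), 1 star(s)
chars contribute 6×2 = 12; each union adds +2; each star adds +2
Total: 12 + 6 + 2 = 20 states


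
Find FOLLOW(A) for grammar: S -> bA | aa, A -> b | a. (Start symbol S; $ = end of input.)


$ ∈ FOLLOW(S). For each A -> αBβ: add FIRST(β)\{ε} to FOLLOW(B); if β nullable, add FOLLOW(A).
FOLLOW(A) = {$}


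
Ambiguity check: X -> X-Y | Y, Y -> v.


precedence layered via separate nonterminal Y: deterministic
Unambiguous


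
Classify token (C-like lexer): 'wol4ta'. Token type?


Pattern: letter/underscore followed by alphanumerics, not a keyword
Type: IDENTIFIER


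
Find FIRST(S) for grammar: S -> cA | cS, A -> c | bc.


Per alternative of S: FIRST(cA) = {c}; FIRST(cS) = {c}
FIRST(S) = {c}


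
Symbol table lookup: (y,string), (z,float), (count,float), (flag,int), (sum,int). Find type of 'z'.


Lookup 'z' → type float


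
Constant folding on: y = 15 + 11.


15 + 11 = 26 at compile time
Optimized: y = 26


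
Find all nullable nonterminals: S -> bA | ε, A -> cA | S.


A nonterminal is nullable iff some alternative derives ε (directly, or every symbol in it is nullable)
Nullable: {A, S}


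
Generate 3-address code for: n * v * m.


Break into single-operator statements:
t1 = n * v
t2 = t1 * m


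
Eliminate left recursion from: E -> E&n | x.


Left-recursive alternatives: E&n; non-recursive: x
Introduce E': E -> xE', E' -> &nE' | ε


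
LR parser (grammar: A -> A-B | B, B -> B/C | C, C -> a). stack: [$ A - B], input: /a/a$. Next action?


'/' can extend B; shift to build B -> B/C
Action: shift


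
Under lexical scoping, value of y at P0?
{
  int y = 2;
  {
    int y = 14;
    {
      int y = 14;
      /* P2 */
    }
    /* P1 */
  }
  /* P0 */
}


y declared in the same block as P0
y = 2


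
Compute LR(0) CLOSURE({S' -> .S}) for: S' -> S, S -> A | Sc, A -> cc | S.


Start: S' -> .S
For each item with dot before a nonterminal B, add B -> .γ for every B-production
Closure: [S' -> .S, S -> .A, S -> .Sc, A -> .cc, A -> .S]


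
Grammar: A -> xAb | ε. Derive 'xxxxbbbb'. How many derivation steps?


Derivation: A => xAb => xxAbb => xxxAbbb => xxxxAbbbb => xxxxbbbb
Steps: 5


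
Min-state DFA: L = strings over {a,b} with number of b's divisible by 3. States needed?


Track (count of b) mod 3: states 0..2, accept at 0
Minimal DFA: 3 states


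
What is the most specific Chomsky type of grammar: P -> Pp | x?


Left-linear: every RHS is a terminal or one nonterminal followed by a terminal
Classification: Type 3 (Regular)


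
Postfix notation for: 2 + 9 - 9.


Left to right (same or higher precedence on left)
Postfix: 2 9 + 9 -


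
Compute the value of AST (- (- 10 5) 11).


Evaluate inner: (- 10 5) = 5
Evaluate root: (- 5 11) = -6
Result: -6


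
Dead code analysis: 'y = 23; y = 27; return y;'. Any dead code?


first assignment to y is overwritten before any read
Dead: 'y = 23'


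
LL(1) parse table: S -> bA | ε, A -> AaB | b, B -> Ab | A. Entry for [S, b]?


For [S, b]: 'b' ∈ FIRST(bA)
Entry: S -> bA


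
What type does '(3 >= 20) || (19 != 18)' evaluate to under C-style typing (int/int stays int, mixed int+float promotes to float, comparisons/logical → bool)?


Operand types: bool || bool
Rule: logical operators take bool operands and yield bool
Result type: bool


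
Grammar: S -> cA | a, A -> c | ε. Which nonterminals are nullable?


A nonterminal is nullable iff some alternative derives ε (directly, or every symbol in it is nullable)
Nullable: {A}


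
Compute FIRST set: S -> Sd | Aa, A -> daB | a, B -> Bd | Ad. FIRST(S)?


Per alternative of S: FIRST(Sd) = {a, d}; FIRST(Aa) = {a, d}
FIRST(S) = {a, d}


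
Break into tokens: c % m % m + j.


Scan left to right, longest-match per lexeme
Tokens: ID(c), OP(%), ID(m), OP(%), ID(m), OP(+), ID(j)


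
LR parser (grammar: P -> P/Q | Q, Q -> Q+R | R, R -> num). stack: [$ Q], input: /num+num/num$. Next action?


lookahead ∉ {+} so Q won't extend; reduce P -> Q
Action: reduce (P -> Q)


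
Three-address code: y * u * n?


Break into single-operator statements:
t1 = y * u
t2 = t1 * n


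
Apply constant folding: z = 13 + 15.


13 + 15 = 28 at compile time
Optimized: z = 28


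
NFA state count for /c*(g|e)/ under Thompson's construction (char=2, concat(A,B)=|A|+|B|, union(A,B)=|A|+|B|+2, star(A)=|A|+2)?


Syntax tree has 3 char leaf(s), 1 union(s), 1 star(s)
chars contribute 3×2 = 6; each union adds +2; each star adds +2
Total: 6 + 2 + 2 = 10 states


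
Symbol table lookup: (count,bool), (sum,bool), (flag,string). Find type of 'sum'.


Lookup 'sum' → type bool


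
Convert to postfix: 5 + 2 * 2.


* has higher precedence, evaluate 2*2 first
Postfix: 5 2 2 * +


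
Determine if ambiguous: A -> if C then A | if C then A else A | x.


dangling else: 'if C then if C then x else x' parses two ways
Ambiguous


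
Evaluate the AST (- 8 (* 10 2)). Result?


Evaluate inner: (* 10 2) = 20
Evaluate root: (- 8 20) = -12
Result: -12


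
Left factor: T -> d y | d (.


Common prefix: 'd'
Factored: T -> d T', T' -> y | (


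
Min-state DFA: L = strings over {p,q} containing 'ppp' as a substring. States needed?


KMP-style automaton: 3 progress states + 1 absorbing accept = 4
Minimal DFA: 4 states


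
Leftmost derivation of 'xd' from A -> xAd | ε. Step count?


Derivation: A => xAd => xd
Steps: 2


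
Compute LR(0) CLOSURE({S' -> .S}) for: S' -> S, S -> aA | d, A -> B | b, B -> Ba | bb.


Start: S' -> .S
For each item with dot before a nonterminal B, add B -> .γ for every B-production
Closure: [S' -> .S, S -> .aA, S -> .d]


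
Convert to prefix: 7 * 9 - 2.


left-to-right (same/higher precedence on left): tree is (- (* 7 9) 2)
Prefix: - * 7 9 2


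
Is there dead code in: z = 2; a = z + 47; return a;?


z is read by a's definition; a is returned
No dead code


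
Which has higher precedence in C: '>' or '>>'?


'>>' is shift (level 8); '>' is relational (level 7)
Higher level binds tighter
'>>' has higher precedence than '>'


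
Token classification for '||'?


Pattern: operator symbol
Type: OPERATOR


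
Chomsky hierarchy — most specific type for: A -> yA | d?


Right-linear: every RHS is a terminal or a terminal followed by one nonterminal
Classification: Type 3 (Regular)


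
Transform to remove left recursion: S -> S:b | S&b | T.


Left-recursive alternatives: S:b, S&b; non-recursive: T
Introduce S': S -> TS', S' -> :bS' | &bS' | ε


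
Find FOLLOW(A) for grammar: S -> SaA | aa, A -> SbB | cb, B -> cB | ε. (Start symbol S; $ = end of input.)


$ ∈ FOLLOW(S). For each A -> αBβ: add FIRST(β)\{ε} to FOLLOW(B); if β nullable, add FOLLOW(A).
FOLLOW(A) = {$, a, b}


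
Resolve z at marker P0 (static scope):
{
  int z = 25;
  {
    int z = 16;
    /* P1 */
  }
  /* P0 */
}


z declared in the same block as P0
z = 25


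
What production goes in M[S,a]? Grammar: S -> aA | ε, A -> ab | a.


For [S, a]: 'a' ∈ FIRST(aA)
Entry: S -> aA


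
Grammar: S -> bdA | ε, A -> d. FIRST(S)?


Per alternative of S: FIRST(bdA) = {b}; FIRST(ε) = {ε}
FIRST(S) = {b, ε}


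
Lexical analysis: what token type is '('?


Pattern: delimiter/punctuation
Type: PUNCTUATION


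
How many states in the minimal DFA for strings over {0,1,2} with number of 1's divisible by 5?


Track (count of 1) mod 5: states 0..4, accept at 0
Minimal DFA: 5 states


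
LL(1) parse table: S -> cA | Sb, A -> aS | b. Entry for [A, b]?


For [A, b]: 'b' ∈ FIRST(b)
Entry: A -> b


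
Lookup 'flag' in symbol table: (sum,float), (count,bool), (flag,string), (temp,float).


Lookup 'flag' → type string


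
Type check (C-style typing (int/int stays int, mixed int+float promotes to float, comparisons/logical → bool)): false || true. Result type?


Operand types: bool || bool
Rule: logical operators take bool operands and yield bool
Result type: bool


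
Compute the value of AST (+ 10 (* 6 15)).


Evaluate inner: (* 6 15) = 90
Evaluate root: (+ 10 90) = 100
Result: 100


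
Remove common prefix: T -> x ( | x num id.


Common prefix: 'x'
Factored: T -> x T', T' -> ( | num id


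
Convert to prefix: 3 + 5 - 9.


left-to-right (same/higher precedence on left): tree is (- (+ 3 5) 9)
Prefix: - + 3 5 9


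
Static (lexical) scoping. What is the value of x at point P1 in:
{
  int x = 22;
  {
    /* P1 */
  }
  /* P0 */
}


P1's block does not declare x; resolves to the enclosing declaration at depth 0
x = 22


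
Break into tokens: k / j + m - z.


Scan left to right, longest-match per lexeme
Tokens: ID(k), OP(/), ID(j), OP(+), ID(m), OP(-), ID(z)


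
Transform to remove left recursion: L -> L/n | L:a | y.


Left-recursive alternatives: L/n, L:a; non-recursive: y
Introduce L': L -> yL', L' -> /nL' | :aL' | ε


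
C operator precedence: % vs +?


'%' is multiplicative (level 10); '+' is additive (level 9)
Higher level binds tighter
'%' has higher precedence than '+'


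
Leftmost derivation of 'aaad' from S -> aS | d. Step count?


Derivation: S => aS => aaS => aaaS => aaad
Steps: 4


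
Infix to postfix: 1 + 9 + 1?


Left to right (same or higher precedence on left)
Postfix: 1 9 + 1 +


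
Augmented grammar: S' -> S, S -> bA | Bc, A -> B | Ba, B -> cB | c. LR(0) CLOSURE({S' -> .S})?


Start: S' -> .S
For each item with dot before a nonterminal B, add B -> .γ for every B-production
Closure: [S' -> .S, S -> .bA, S -> .Bc, B -> .cB, B -> .c]


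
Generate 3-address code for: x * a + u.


Break into single-operator statements:
t1 = x * a
t2 = t1 + u


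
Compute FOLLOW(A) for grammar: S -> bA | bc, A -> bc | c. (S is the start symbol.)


$ ∈ FOLLOW(S). For each A -> αBβ: add FIRST(β)\{ε} to FOLLOW(B); if β nullable, add FOLLOW(A).
FOLLOW(A) = {$}


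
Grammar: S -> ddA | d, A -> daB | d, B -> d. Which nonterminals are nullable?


A nonterminal is nullable iff some alternative derives ε (directly, or every symbol in it is nullable)
Nullable: {}


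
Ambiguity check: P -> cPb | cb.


balanced c^n…b^n: each string has a unique parse
Unambiguous


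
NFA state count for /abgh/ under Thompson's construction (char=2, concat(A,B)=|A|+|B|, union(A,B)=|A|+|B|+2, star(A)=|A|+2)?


Syntax tree has 4 char leaf(s), 0 union(s), 0 star(s)
chars contribute 4×2 = 8; each union adds +2; each star adds +2
Total: 8 + 0 + 0 = 8 states


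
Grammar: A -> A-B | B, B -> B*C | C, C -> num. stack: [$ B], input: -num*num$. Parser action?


lookahead ∉ {*} so B won't extend; reduce A -> B
Action: reduce (A -> B)


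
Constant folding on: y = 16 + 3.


16 + 3 = 19 at compile time
Optimized: y = 19


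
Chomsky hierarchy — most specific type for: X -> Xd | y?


Left-linear: every RHS is a terminal or one nonterminal followed by a terminal
Classification: Type 3 (Regular)


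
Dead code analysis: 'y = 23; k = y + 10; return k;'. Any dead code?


y is read by k's definition; k is returned
No dead code


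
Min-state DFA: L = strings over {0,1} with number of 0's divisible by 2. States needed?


Track (count of 0) mod 2: states 0..1, accept at 0
Minimal DFA: 2 states


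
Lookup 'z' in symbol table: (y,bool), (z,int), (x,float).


Lookup 'z' → type int


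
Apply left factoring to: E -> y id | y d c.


Common prefix: 'y'
Factored: E -> y E', E' -> id | d c


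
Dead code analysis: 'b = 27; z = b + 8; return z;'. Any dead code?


b is read by z's definition; z is returned
No dead code


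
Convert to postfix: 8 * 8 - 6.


Left to right (same or higher precedence on left)
Postfix: 8 8 * 6 -


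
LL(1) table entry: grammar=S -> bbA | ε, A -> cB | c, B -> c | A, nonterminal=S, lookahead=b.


For [S, b]: 'b' ∈ FIRST(bbA)
Entry: S -> bbA


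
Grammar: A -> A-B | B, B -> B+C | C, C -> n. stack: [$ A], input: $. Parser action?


start symbol A on stack, input exhausted
Action: accept


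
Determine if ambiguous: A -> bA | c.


right-linear, alternatives start with distinct terminals 'b' vs 'c': unique leftmost derivation
Unambiguous


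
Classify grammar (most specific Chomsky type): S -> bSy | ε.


Single nonterminal LHS, but b^n y^n is not regular
Classification: Type 2 (Context-Free)


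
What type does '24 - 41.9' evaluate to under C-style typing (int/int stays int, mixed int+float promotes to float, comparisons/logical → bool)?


Operand types: int - float
Rule: mixed int/float promotes to float; int/int stays int
Result type: float


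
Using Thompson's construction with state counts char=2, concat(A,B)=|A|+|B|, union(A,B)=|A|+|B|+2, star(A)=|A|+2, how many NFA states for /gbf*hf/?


Syntax tree has 5 char leaf(s), 0 union(s), 1 star(s)
chars contribute 5×2 = 10; each union adds +2; each star adds +2
Total: 10 + 0 + 2 = 12 states


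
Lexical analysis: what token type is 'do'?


Pattern: reserved word
Type: KEYWORD


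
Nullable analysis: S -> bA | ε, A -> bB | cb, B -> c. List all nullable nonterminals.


A nonterminal is nullable iff some alternative derives ε (directly, or every symbol in it is nullable)
Nullable: {S}


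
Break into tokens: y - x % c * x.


Scan left to right, longest-match per lexeme
Tokens: ID(y), OP(-), ID(x), OP(%), ID(c), OP(*), ID(x)


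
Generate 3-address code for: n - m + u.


Break into single-operator statements:
t1 = n - m
t2 = t1 + u


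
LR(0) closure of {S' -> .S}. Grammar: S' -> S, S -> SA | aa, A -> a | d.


Start: S' -> .S
For each item with dot before a nonterminal B, add B -> .γ for every B-production
Closure: [S' -> .S, S -> .SA, S -> .aa]


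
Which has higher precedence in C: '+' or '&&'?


'+' is additive (level 9); '&&' is logical AND (level 2)
Higher level binds tighter
'+' has higher precedence than '&&'


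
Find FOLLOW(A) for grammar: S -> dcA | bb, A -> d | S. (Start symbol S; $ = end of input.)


$ ∈ FOLLOW(S). For each A -> αBβ: add FIRST(β)\{ε} to FOLLOW(B); if β nullable, add FOLLOW(A).
FOLLOW(A) = {$}


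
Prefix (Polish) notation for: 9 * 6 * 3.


left-to-right (same/higher precedence on left): tree is (* (* 9 6) 3)
Prefix: * * 9 6 3


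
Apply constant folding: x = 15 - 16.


15 - 16 = -1 at compile time
Optimized: x = -1


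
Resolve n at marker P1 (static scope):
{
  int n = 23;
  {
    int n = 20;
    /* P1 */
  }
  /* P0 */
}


n declared in the same block as P1
n = 20


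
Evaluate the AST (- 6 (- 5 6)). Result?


Evaluate inner: (- 5 6) = -1
Evaluate root: (- 6 -1) = 7
Result: 7


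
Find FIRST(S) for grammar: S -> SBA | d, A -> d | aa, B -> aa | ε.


Per alternative of S: FIRST(SBA) = {d}; FIRST(d) = {d}
FIRST(S) = {d}


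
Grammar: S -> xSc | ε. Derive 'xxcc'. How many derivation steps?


Derivation: S => xSc => xxScc => xxcc
Steps: 3


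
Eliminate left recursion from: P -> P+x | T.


Left-recursive alternatives: P+x; non-recursive: T
Introduce P': P -> TP', P' -> +xP' | ε


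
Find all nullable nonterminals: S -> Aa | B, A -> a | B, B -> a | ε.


A nonterminal is nullable iff some alternative derives ε (directly, or every symbol in it is nullable)
Nullable: {A, B, S}


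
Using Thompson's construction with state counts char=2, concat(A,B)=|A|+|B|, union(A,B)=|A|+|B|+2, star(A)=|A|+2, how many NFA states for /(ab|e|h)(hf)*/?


Syntax tree has 6 char leaf(s), 2 union(s), 1 star(s)
chars contribute 6×2 = 12; each union adds +2; each star adds +2
Total: 12 + 4 + 2 = 18 states


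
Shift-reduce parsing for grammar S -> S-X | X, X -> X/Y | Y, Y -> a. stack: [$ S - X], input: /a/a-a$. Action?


'/' can extend X; shift to build X -> X/Y
Action: shift


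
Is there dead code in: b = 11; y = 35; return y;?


b is assigned but never read
Dead: 'b = 11'


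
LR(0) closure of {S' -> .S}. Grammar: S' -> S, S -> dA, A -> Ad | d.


Start: S' -> .S
For each item with dot before a nonterminal B, add B -> .γ for every B-production
Closure: [S' -> .S, S -> .dA]


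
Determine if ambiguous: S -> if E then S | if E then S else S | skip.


dangling else: 'if E then if E then skip else skip' parses two ways
Ambiguous


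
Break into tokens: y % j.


Scan left to right, longest-match per lexeme
Tokens: ID(y), OP(%), ID(j)


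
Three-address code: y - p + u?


Break into single-operator statements:
t1 = y - p
t2 = t1 + u


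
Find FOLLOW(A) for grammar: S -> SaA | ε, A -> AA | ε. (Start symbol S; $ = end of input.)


$ ∈ FOLLOW(S). For each A -> αBβ: add FIRST(β)\{ε} to FOLLOW(B); if β nullable, add FOLLOW(A).
FOLLOW(A) = {$, a}


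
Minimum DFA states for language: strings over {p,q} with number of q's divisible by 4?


Track (count of q) mod 4: states 0..3, accept at 0
Minimal DFA: 4 states


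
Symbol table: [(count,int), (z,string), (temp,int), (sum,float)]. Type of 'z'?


Lookup 'z' → type string


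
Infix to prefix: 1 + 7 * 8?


'*' binds tighter: tree is (+ 1 (* 7 8))
Prefix: + 1 * 7 8


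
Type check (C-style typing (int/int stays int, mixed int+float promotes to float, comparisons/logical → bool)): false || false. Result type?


Operand types: bool || bool
Rule: logical operators take bool operands and yield bool
Result type: bool


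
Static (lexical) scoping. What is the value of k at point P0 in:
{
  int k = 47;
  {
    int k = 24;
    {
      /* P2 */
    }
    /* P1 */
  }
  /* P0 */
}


k declared in the same block as P0
k = 47


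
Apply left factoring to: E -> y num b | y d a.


Common prefix: 'y'
Factored: E -> y E', E' -> num b | d a


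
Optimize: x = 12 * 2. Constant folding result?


12 * 2 = 24 at compile time
Optimized: x = 24


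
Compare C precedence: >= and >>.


'>>' is shift (level 8); '>=' is relational (level 7)
Higher level binds tighter
'>>' has higher precedence than '>='


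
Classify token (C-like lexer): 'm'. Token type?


Pattern: letter/underscore followed by alphanumerics, not a keyword
Type: IDENTIFIER


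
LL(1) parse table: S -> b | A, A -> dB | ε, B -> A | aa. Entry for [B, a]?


For [B, a]: 'a' ∈ FIRST(aa)
Entry: B -> aa


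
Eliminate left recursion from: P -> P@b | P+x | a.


Left-recursive alternatives: P@b, P+x; non-recursive: a
Introduce P': P -> aP', P' -> @bP' | +xP' | ε


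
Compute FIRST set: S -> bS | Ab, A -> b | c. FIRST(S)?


Per alternative of S: FIRST(bS) = {b}; FIRST(Ab) = {b, c}
FIRST(S) = {b, c}


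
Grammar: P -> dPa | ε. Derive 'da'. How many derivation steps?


Derivation: P => dPa => da
Steps: 2


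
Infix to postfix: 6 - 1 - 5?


Left to right (same or higher precedence on left)
Postfix: 6 1 - 5 -


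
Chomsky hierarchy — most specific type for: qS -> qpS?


LHS has context (more than one symbol) and |LHS| ≤ |RHS|
Classification: Type 1 (Context-Sensitive)


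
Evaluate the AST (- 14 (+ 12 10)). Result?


Evaluate inner: (+ 12 10) = 22
Evaluate root: (- 14 22) = -8
Result: -8


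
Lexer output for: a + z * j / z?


Scan left to right, longest-match per lexeme
Tokens: ID(a), OP(+), ID(z), OP(*), ID(j), OP(/), ID(z)


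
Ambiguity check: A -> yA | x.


right-linear, alternatives start with distinct terminals 'y' vs 'x': unique leftmost derivation
Unambiguous


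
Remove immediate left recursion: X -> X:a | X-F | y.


Left-recursive alternatives: X:a, X-F; non-recursive: y
Introduce X': X -> yX', X' -> :aX' | -FX' | ε


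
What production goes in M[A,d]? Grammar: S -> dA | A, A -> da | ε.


For [A, d]: 'd' ∈ FIRST(da)
Entry: A -> da


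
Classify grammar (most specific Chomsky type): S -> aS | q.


Right-linear: every RHS is a terminal or a terminal followed by one nonterminal
Classification: Type 3 (Regular)


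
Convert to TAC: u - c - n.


Break into single-operator statements:
t1 = u - c
t2 = t1 - n


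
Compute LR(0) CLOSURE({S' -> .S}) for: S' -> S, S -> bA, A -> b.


Start: S' -> .S
For each item with dot before a nonterminal B, add B -> .γ for every B-production
Closure: [S' -> .S, S -> .bA]


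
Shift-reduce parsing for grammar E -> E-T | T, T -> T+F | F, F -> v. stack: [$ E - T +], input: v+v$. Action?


no handle; shift 'v'
Action: shift


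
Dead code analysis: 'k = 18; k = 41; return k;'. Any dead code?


first assignment to k is overwritten before any read
Dead: 'k = 18'


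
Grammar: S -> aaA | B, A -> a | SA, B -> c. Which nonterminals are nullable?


A nonterminal is nullable iff some alternative derives ε (directly, or every symbol in it is nullable)
Nullable: {}


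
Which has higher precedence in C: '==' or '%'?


'%' is multiplicative (level 10); '==' is equality (level 6)
Higher level binds tighter
'%' has higher precedence than '=='


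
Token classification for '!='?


Pattern: operator symbol
Type: OPERATOR


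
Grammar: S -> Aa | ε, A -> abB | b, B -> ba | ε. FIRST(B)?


Per alternative of B: FIRST(ba) = {b}; FIRST(ε) = {ε}
FIRST(B) = {b, ε}


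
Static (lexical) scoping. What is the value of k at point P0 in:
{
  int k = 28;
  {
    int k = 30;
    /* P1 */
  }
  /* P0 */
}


k declared in the same block as P0
k = 28


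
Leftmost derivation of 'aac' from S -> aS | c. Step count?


Derivation: S => aS => aaS => aac
Steps: 3


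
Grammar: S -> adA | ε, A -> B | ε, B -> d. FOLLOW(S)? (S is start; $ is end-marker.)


$ ∈ FOLLOW(S). For each A -> αBβ: add FIRST(β)\{ε} to FOLLOW(B); if β nullable, add FOLLOW(A).
FOLLOW(S) = {$}


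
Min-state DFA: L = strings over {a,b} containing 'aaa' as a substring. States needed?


KMP-style automaton: 3 progress states + 1 absorbing accept = 4
Minimal DFA: 4 states


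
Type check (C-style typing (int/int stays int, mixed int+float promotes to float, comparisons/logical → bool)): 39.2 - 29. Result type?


Operand types: float - int
Rule: mixed int/float promotes to float; int/int stays int
Result type: float


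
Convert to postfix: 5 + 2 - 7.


Left to right (same or higher precedence on left)
Postfix: 5 2 + 7 -


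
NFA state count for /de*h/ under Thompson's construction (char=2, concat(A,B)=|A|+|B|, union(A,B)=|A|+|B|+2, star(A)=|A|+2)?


Syntax tree has 3 char leaf(s), 0 union(s), 1 star(s)
chars contribute 3×2 = 6; each union adds +2; each star adds +2
Total: 6 + 0 + 2 = 8 states


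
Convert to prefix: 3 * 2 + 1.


left-to-right (same/higher precedence on left): tree is (+ (* 3 2) 1)
Prefix: + * 3 2 1


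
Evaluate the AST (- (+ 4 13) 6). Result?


Evaluate inner: (+ 4 13) = 17
Evaluate root: (- 17 6) = 11
Result: 11


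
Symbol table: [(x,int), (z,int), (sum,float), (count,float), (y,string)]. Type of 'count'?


Lookup 'count' → type float


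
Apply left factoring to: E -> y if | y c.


Common prefix: 'y'
Factored: E -> y E', E' -> if | c


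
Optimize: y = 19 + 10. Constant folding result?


19 + 10 = 29 at compile time
Optimized: y = 29


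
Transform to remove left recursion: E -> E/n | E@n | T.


Left-recursive alternatives: E/n, E@n; non-recursive: T
Introduce E': E -> TE', E' -> /nE' | @nE' | ε


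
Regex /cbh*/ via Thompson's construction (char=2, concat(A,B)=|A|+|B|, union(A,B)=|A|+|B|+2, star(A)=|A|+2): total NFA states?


Syntax tree has 3 char leaf(s), 0 union(s), 1 star(s)
chars contribute 3×2 = 6; each union adds +2; each star adds +2
Total: 6 + 0 + 2 = 8 states


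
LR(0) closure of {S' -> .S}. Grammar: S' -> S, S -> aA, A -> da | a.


Start: S' -> .S
For each item with dot before a nonterminal B, add B -> .γ for every B-production
Closure: [S' -> .S, S -> .aA]


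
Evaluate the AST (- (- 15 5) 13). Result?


Evaluate inner: (- 15 5) = 10
Evaluate root: (- 10 13) = -3
Result: -3


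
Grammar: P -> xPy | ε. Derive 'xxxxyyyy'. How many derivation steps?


Derivation: P => xPy => xxPyy => xxxPyyy => xxxxPyyyy => xxxxyyyy
Steps: 5


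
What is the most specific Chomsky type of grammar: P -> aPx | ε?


Single nonterminal LHS, but a^n x^n is not regular
Classification: Type 2 (Context-Free)


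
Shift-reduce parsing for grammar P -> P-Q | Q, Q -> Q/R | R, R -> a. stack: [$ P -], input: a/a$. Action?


no handle ('P-' is not any RHS); shift 'a'
Action: shift


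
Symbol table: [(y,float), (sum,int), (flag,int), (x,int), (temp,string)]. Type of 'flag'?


Lookup 'flag' → type int


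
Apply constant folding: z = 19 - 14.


19 - 14 = 5 at compile time
Optimized: z = 5


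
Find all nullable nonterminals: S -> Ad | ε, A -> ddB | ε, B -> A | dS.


A nonterminal is nullable iff some alternative derives ε (directly, or every symbol in it is nullable)
Nullable: {A, B, S}


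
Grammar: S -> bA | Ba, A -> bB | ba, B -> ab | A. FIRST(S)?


Per alternative of S: FIRST(bA) = {b}; FIRST(Ba) = {a, b}
FIRST(S) = {a, b}


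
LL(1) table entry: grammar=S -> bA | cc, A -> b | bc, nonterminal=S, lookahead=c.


For [S, c]: 'c' ∈ FIRST(cc)
Entry: S -> cc


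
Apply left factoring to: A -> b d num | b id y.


Common prefix: 'b'
Factored: A -> b A', A' -> d num | id y


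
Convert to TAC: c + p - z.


Break into single-operator statements:
t1 = c + p
t2 = t1 - z


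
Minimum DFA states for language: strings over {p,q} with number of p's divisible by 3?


Track (count of p) mod 3: states 0..2, accept at 0
Minimal DFA: 3 states


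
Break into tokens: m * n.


Scan left to right, longest-match per lexeme
Tokens: ID(m), OP(*), ID(n)


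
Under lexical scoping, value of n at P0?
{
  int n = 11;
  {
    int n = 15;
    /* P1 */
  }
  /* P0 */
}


n declared in the same block as P0
n = 11


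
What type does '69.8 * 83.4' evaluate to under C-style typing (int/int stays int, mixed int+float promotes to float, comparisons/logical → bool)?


Operand types: float * float
Rule: mixed int/float promotes to float; int/int stays int
Result type: float


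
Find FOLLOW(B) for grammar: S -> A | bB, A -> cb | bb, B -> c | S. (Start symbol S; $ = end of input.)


$ ∈ FOLLOW(S). For each A -> αBβ: add FIRST(β)\{ε} to FOLLOW(B); if β nullable, add FOLLOW(A).
FOLLOW(B) = {$}


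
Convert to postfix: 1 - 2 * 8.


* has higher precedence, evaluate 2*8 first
Postfix: 1 2 8 * -


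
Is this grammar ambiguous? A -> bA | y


right-linear, alternatives start with distinct terminals 'b' vs 'y': unique leftmost derivation
Unambiguous


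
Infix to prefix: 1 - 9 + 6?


left-to-right (same/higher precedence on left): tree is (+ (- 1 9) 6)
Prefix: + - 1 9 6


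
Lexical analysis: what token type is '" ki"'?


Pattern: double-quoted sequence
Type: STRING_LITERAL


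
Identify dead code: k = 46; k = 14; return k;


first assignment to k is overwritten before any read
Dead: 'k = 46'


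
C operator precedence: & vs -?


'-' is additive (level 9); '&' is bitwise AND (level 5)
Higher level binds tighter
'-' has higher precedence than '&'


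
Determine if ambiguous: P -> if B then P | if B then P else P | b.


dangling else: 'if B then if B then b else b' parses two ways
Ambiguous


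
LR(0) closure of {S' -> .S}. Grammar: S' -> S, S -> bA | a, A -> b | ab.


Start: S' -> .S
For each item with dot before a nonterminal B, add B -> .γ for every B-production
Closure: [S' -> .S, S -> .bA, S -> .a]


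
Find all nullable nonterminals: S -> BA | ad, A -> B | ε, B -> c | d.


A nonterminal is nullable iff some alternative derives ε (directly, or every symbol in it is nullable)
Nullable: {A}


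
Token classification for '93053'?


Pattern: digits only
Type: INTEGER_LITERAL


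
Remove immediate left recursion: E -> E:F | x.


Left-recursive alternatives: E:F; non-recursive: x
Introduce E': E -> xE', E' -> :FE' | ε


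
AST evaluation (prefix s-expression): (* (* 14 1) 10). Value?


Evaluate inner: (* 14 1) = 14
Evaluate root: (* 14 10) = 140
Result: 140
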